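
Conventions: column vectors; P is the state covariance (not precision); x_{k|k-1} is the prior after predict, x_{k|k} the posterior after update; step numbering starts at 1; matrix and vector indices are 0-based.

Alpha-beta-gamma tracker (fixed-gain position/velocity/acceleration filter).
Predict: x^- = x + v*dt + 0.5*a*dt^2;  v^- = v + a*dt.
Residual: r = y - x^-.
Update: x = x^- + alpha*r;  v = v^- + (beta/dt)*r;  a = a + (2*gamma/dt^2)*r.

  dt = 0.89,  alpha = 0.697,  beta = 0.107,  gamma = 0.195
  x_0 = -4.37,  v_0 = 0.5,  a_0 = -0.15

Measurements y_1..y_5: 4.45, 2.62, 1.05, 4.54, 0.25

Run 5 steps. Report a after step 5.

a_post = -7.3234

step 1: x_pred=-3.9844  r=8.4344  x^+=1.8944  v^+=1.3805  a^+=4.0028
step 2: x_pred=4.7083  r=-2.0883  x^+=3.2528  v^+=4.6919  a^+=2.9746
step 3: x_pred=8.6067  r=-7.5567  x^+=3.3397  v^+=6.4308  a^+=-0.7461
step 4: x_pred=8.7676  r=-4.2276  x^+=5.8210  v^+=5.2585  a^+=-2.8276
step 5: x_pred=9.3812  r=-9.1312  x^+=3.0168  v^+=1.6442  a^+=-7.3234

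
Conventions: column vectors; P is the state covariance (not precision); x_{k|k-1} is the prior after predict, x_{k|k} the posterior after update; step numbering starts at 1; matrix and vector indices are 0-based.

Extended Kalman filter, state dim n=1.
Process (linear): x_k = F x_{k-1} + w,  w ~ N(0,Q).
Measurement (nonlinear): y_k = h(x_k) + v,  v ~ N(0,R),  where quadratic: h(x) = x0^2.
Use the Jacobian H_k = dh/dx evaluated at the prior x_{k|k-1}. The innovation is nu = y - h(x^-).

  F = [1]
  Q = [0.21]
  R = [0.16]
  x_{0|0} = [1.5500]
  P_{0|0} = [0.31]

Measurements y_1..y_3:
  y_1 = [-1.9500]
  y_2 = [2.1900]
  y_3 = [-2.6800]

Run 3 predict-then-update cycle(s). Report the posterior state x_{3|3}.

step 1: x^-=[1.5500]  P^-=[0.5200]  H_jac=[3.1000]  S=[5.1572]  K=[0.3126]  nu=[-4.3525]  x^+=[0.1895]  P^+=[0.0161]
step 2: x^-=[0.1895]  P^-=[0.2261]  H_jac=[0.3791]  S=[0.1925]  K=[0.4453]  nu=[2.1541]  x^+=[1.1487]  P^+=[0.1880]
step 3: x^-=[1.1487]  P^-=[0.3980]  H_jac=[2.2975]  S=[2.2606]  K=[0.4045]  nu=[-3.9996]  x^+=[-0.4689]  P^+=[0.0282]

x_post = [-0.4689]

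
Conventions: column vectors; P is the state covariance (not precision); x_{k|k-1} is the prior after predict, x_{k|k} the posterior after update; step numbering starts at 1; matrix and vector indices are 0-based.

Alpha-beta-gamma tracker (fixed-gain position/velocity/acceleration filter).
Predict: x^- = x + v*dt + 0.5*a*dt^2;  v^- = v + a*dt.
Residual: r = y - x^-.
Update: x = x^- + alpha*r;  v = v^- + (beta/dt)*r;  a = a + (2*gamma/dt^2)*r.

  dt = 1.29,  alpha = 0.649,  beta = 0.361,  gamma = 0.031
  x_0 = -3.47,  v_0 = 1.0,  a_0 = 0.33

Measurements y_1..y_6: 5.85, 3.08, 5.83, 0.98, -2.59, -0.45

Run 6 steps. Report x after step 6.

x_post = -1.2144

step 1: x_pred=-1.9054  r=7.7554  x^+=3.1278  v^+=3.5960  a^+=0.6189
step 2: x_pred=8.2817  r=-5.2017  x^+=4.9058  v^+=2.9388  a^+=0.4251
step 3: x_pred=9.0506  r=-3.2206  x^+=6.9604  v^+=2.5860  a^+=0.3052
step 4: x_pred=10.5502  r=-9.5702  x^+=4.3391  v^+=0.3014  a^+=-0.0514
step 5: x_pred=4.6852  r=-7.2752  x^+=-0.0364  v^+=-1.8008  a^+=-0.3225
step 6: x_pred=-2.6278  r=2.1778  x^+=-1.2144  v^+=-1.6074  a^+=-0.2413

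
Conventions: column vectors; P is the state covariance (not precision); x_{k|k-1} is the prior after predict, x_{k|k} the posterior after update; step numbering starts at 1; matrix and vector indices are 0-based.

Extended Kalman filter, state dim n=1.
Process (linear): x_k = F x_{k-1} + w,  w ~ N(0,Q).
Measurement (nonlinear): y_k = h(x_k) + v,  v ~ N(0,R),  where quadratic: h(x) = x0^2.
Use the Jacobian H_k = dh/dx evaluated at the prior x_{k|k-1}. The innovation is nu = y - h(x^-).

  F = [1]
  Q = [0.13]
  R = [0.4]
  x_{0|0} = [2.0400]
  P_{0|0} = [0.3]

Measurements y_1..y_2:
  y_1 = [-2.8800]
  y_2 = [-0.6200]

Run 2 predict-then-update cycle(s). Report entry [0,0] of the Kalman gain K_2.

K[0,0] = 0.2475

step 1: x^-=[2.0400]  P^-=[0.4300]  H_jac=[4.0800]  S=[7.5580]  K=[0.2321]  nu=[-7.0416]  x^+=[0.4055]  P^+=[0.0228]
step 2: x^-=[0.4055]  P^-=[0.1528]  H_jac=[0.8109]  S=[0.5005]  K=[0.2475]  nu=[-0.7844]  x^+=[0.2113]  P^+=[0.1221]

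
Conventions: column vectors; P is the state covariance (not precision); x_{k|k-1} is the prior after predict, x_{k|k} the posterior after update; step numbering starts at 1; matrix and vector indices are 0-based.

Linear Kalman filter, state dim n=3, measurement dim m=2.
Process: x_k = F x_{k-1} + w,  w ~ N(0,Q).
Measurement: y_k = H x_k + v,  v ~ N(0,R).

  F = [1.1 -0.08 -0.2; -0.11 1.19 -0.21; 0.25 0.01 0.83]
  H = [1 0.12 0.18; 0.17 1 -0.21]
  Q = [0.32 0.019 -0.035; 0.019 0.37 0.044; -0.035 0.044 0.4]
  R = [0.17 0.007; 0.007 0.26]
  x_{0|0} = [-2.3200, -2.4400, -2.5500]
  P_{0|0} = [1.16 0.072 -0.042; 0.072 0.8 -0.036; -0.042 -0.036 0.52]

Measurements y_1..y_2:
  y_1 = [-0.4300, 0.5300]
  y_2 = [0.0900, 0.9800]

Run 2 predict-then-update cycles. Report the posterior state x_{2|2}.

x_post = [0.4708, 0.3565, -2.2968]

step 1: x^-=[-1.8468, -2.1129, -2.7209]  P^-=[1.7542 -0.0641 0.1626; -0.0641 1.5371 -0.0771; 0.1626 -0.0771 0.8131]  S=[2.0125 0.3524; 0.3524 1.8826]  K=[0.8930 -0.0609; -0.0936 0.8368; 0.1752 -0.1498]  nu=[2.1601, 2.3855]  x^+=[-0.0631, -0.3190, -2.6998]  P^+=[0.1805 -0.0652 -0.1185; -0.0652 0.2564 0.1352; -0.1185 0.1352 0.7277]
step 2: x^-=[0.4960, 0.1943, -2.2598]  P^-=[0.6371 -0.0877 -0.2173; -0.0877 0.7113 0.0463; -0.2173 0.0463 0.8653]  S=[0.7481 0.1246; 0.1246 0.9942]  K=[0.7907 -0.0325; -0.1093 0.7044; -0.0469 -0.1675]  nu=[-0.0226, 0.2268]  x^+=[0.4708, 0.3565, -2.2968]  P^+=[0.1748 -0.0701 -0.1786; -0.0701 0.2282 0.1616; -0.1786 0.1616 0.8338]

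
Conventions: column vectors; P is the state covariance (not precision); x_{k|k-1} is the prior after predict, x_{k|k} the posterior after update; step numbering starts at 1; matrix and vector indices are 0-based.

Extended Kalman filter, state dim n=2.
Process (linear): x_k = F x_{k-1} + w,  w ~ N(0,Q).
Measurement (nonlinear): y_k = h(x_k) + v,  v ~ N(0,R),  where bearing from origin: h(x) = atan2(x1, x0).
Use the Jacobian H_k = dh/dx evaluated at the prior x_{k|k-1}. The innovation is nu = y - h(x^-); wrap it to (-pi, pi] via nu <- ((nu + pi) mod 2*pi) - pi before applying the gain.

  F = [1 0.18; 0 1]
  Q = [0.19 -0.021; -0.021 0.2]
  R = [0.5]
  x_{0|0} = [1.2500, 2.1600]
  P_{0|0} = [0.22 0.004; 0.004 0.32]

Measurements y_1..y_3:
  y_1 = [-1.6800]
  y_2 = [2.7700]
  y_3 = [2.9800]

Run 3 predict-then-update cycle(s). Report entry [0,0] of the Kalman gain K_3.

step 1: x^-=[1.6388, 2.1600]  P^-=[0.4218 0.0406; 0.0406 0.5200]  H_jac=[-0.2938 0.2229]  S=[0.5569]  K=[-0.2063; 0.1867]  nu=[-2.6017]  x^+=[2.1755, 1.6742]  P^+=[0.3981 0.0621; 0.0621 0.5006]
step 2: x^-=[2.4769, 1.6742]  P^-=[0.6267 0.1312; 0.1312 0.7006]  H_jac=[-0.1873 0.2771]  S=[0.5622]  K=[-0.1442; 0.3016]  nu=[2.1756]  x^+=[2.1632, 2.3305]  P^+=[0.6150 0.1556; 0.1556 0.6494]
step 3: x^-=[2.5827, 2.3305]  P^-=[0.8820 0.2515; 0.2515 0.8494]  H_jac=[-0.1926 0.2134]  S=[0.5507]  K=[-0.2110; 0.2412]  nu=[2.2459]  x^+=[2.1089, 2.8722]  P^+=[0.8575 0.2795; 0.2795 0.8174]

K[0,0] = -0.2110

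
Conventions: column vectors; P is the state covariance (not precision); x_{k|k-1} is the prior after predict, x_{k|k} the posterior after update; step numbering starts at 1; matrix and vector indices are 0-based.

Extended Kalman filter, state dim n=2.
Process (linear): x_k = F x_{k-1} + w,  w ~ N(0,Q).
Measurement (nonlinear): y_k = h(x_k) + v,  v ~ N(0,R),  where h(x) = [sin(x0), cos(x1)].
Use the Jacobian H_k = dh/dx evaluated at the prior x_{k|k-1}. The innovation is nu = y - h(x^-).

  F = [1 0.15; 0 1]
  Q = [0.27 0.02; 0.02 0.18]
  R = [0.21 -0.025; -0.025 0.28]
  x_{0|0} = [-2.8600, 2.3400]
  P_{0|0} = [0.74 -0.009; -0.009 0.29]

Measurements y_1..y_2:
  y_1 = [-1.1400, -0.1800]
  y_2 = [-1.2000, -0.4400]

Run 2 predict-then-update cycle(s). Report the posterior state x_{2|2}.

x_post = [-1.6463, 2.0469]

step 1: x^-=[-2.5090, 2.3400]  P^-=[1.0138 0.0545; 0.0545 0.4700]  H_jac=[-0.8065 0.0000; 0.0000 -0.7185]  S=[0.8694 0.0066; 0.0066 0.5226]  K=[-0.9400 -0.0631; -0.0457 -0.6456]  nu=[-0.5488, 0.5156]  x^+=[-2.0257, 2.0322]  P^+=[0.2428 -0.0081; -0.0081 0.2500]
step 2: x^-=[-1.7209, 2.0322]  P^-=[0.5160 0.0494; 0.0494 0.4300]  H_jac=[-0.1495 0.0000; 0.0000 -0.8954]  S=[0.2215 -0.0184; -0.0184 0.6248]  K=[-0.3550 -0.0812; -0.0847 -0.6188]  nu=[-0.2112, 0.0052]  x^+=[-1.6463, 2.0469]  P^+=[0.4850 0.0155; 0.0155 0.1911]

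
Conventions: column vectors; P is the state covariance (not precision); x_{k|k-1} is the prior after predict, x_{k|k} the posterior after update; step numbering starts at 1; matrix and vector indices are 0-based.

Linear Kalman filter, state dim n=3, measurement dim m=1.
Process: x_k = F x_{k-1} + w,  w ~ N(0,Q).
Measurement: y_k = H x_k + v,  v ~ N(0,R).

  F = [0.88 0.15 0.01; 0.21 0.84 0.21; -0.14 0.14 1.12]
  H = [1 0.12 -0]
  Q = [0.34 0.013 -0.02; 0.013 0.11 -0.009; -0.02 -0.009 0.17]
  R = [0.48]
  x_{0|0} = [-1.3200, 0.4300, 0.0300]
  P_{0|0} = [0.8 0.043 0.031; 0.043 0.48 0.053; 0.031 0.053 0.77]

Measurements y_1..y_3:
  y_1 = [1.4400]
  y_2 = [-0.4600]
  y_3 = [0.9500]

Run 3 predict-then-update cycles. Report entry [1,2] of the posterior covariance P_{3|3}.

P_post[1,2] = 0.9418

step 1: x^-=[-1.0968, 0.0903, 0.2786]  P^-=[0.9825 0.2640 -0.0560; 0.2640 0.5545 0.2590; -0.0560 0.2590 1.1662]  S=[1.5338]  K=[0.6612; 0.2155; -0.0162]  nu=[2.5260]  x^+=[0.5733, 0.6346, 0.2376]  P^+=[0.3119 0.0454 -0.0395; 0.0454 0.4833 0.2644; -0.0395 0.2644 1.1658]
step 2: x^-=[0.6021, 0.7034, 0.2747]  P^-=[0.6046 0.1722 -0.0247; 0.1722 0.6220 0.5572; -0.0247 0.5572 1.7415]  S=[1.1349]  K=[0.5510; 0.2175; 0.0372]  nu=[-1.1465]  x^+=[-0.0296, 0.4541, 0.2321]  P^+=[0.2601 0.0362 -0.0479; 0.0362 0.5683 0.5481; -0.0479 0.5481 1.7399]
step 3: x^-=[0.0444, 0.4239, 0.3276]  P^-=[0.5648 0.1771 0.0287; 0.1771 0.8011 0.9781; 0.0287 0.9781 2.5543]  S=[1.0988]  K=[0.5333; 0.2487; 0.1330]  nu=[0.8547]  x^+=[0.5002, 0.6365, 0.4413]  P^+=[0.2522 0.0314 -0.0492; 0.0314 0.7332 0.9418; -0.0492 0.9418 2.5348]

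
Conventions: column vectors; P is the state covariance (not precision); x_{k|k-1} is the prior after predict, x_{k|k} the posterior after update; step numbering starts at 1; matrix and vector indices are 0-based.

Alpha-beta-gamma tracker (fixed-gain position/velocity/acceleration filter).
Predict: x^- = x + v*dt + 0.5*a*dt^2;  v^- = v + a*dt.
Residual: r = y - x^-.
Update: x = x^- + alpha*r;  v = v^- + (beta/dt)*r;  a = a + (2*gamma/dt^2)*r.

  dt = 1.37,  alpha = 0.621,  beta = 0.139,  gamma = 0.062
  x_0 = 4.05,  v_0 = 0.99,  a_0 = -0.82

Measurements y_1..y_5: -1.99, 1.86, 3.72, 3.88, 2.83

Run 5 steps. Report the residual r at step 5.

resid = 5.6588

step 1: x_pred=4.6368  r=-6.6268  x^+=0.5215  v^+=-0.8058  a^+=-1.2578
step 2: x_pred=-1.7627  r=3.6227  x^+=0.4870  v^+=-2.1614  a^+=-1.0185
step 3: x_pred=-3.4299  r=7.1499  x^+=1.0102  v^+=-2.8313  a^+=-0.5461
step 4: x_pred=-3.3811  r=7.2611  x^+=1.1280  v^+=-2.8427  a^+=-0.0664
step 5: x_pred=-2.8288  r=5.6588  x^+=0.6853  v^+=-2.3595  a^+=0.3075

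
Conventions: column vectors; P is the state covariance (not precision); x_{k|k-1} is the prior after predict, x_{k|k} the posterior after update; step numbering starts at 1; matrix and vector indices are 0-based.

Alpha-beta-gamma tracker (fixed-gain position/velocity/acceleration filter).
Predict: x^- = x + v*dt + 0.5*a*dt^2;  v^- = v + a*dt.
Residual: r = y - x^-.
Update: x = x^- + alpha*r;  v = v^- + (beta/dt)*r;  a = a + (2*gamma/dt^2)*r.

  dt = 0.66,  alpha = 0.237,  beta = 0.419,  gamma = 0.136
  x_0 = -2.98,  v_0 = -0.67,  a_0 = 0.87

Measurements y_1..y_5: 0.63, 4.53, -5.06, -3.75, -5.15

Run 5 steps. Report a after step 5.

step 1: x_pred=-3.2327  r=3.8627  x^+=-2.3173  v^+=2.3564  a^+=3.2820
step 2: x_pred=-0.0472  r=4.5772  x^+=1.0376  v^+=7.4284  a^+=6.1401
step 3: x_pred=7.2776  r=-12.3376  x^+=4.3536  v^+=3.6483  a^+=-1.5638
step 4: x_pred=6.4209  r=-10.1709  x^+=4.0104  v^+=-3.8408  a^+=-7.9148
step 5: x_pred=-0.2484  r=-4.9016  x^+=-1.4101  v^+=-12.1764  a^+=-10.9755

a_post = -10.9755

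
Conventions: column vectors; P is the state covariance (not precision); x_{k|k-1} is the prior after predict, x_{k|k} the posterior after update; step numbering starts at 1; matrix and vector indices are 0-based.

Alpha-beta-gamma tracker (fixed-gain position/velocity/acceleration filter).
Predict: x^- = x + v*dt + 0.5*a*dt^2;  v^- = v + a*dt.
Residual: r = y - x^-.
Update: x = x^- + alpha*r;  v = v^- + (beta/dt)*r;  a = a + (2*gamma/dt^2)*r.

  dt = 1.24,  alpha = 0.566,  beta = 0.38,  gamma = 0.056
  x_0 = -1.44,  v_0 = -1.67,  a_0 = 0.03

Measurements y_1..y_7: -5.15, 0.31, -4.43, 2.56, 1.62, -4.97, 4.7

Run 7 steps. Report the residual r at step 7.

resid = 5.0075

step 1: x_pred=-3.4877  r=-1.6623  x^+=-4.4286  v^+=-2.1422  a^+=-0.0911
step 2: x_pred=-7.1549  r=7.4649  x^+=-2.9298  v^+=0.0325  a^+=0.4527
step 3: x_pred=-2.5415  r=-1.8885  x^+=-3.6104  v^+=0.0151  a^+=0.3151
step 4: x_pred=-3.3494  r=5.9094  x^+=-0.0047  v^+=2.2168  a^+=0.7456
step 5: x_pred=3.3173  r=-1.6973  x^+=2.3566  v^+=2.6211  a^+=0.6219
step 6: x_pred=6.0849  r=-11.0549  x^+=-0.1722  v^+=0.0045  a^+=-0.1833
step 7: x_pred=-0.3075  r=5.0075  x^+=2.5267  v^+=1.3117  a^+=0.1814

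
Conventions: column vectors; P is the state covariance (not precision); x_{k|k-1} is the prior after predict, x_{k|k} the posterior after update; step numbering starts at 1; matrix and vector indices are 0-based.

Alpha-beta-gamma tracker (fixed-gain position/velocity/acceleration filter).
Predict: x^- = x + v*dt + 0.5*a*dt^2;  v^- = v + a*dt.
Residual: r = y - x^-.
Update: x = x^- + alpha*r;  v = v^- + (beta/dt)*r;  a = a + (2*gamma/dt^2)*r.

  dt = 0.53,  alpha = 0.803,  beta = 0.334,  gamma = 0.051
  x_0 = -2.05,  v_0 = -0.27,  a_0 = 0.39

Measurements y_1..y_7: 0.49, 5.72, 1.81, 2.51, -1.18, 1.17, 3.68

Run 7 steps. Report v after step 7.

step 1: x_pred=-2.1383  r=2.6283  x^+=-0.0278  v^+=1.5930  a^+=1.3444
step 2: x_pred=1.0054  r=4.7146  x^+=4.7912  v^+=5.2767  a^+=3.0564
step 3: x_pred=8.0171  r=-6.2071  x^+=3.0328  v^+=2.9849  a^+=0.8024
step 4: x_pred=4.7275  r=-2.2175  x^+=2.9468  v^+=2.0128  a^+=-0.0028
step 5: x_pred=4.0132  r=-5.1932  x^+=-0.1569  v^+=-1.2614  a^+=-1.8885
step 6: x_pred=-1.0907  r=2.2607  x^+=0.7246  v^+=-0.8377  a^+=-1.0676
step 7: x_pred=0.1307  r=3.5493  x^+=2.9808  v^+=0.8332  a^+=0.2212

v_post = 0.8332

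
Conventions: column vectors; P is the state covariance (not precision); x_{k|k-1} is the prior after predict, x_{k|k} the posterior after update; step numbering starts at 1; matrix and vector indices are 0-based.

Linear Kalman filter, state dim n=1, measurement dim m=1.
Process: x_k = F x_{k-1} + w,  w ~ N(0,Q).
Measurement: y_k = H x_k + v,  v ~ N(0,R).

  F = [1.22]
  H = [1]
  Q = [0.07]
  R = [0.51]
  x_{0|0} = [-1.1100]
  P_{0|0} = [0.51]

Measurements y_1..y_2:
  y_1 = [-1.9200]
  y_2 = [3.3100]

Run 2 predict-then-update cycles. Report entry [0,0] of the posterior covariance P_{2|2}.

P_post[0,0] = 0.2623

step 1: x^-=[-1.3542]  P^-=[0.8291]  S=[1.3391]  K=[0.6191]  nu=[-0.5658]  x^+=[-1.7045]  P^+=[0.3158]
step 2: x^-=[-2.0795]  P^-=[0.5400]  S=[1.0500]  K=[0.5143]  nu=[5.3895]  x^+=[0.6922]  P^+=[0.2623]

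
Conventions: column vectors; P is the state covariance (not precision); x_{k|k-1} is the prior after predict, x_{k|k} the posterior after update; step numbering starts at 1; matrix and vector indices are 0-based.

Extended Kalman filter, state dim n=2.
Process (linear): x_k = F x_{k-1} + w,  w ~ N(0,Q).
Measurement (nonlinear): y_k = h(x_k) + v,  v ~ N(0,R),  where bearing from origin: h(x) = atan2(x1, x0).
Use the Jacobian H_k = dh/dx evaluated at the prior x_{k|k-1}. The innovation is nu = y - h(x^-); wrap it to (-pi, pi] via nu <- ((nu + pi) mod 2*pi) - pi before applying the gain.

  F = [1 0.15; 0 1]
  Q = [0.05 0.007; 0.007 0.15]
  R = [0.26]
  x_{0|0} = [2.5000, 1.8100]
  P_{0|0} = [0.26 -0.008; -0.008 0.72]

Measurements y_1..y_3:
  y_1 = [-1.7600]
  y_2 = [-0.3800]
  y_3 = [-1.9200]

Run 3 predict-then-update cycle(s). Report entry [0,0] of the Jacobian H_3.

H_jac[0,0] = 0.0095

step 1: x^-=[2.7715, 1.8100]  P^-=[0.3238 0.1070; 0.1070 0.8700]  H_jac=[-0.1652 0.2529]  S=[0.3156]  K=[-0.0837; 0.6413]  nu=[-2.3385]  x^+=[2.9673, 0.3102]  P^+=[0.3216 0.1239; 0.1239 0.7402]
step 2: x^-=[3.0138, 0.3102]  P^-=[0.4254 0.2420; 0.2420 0.8902]  H_jac=[-0.0338 0.3283]  S=[0.3511]  K=[0.1853; 0.8092]  nu=[-0.4826]  x^+=[2.9244, -0.0803]  P^+=[0.4134 0.1893; 0.1893 0.6603]
step 3: x^-=[2.9124, -0.0803]  P^-=[0.5350 0.2954; 0.2954 0.8103]  H_jac=[0.0095 0.3431]  S=[0.3574]  K=[0.2978; 0.7858]  nu=[-1.8924]  x^+=[2.3489, -1.5674]  P^+=[0.5033 0.2118; 0.2118 0.5896]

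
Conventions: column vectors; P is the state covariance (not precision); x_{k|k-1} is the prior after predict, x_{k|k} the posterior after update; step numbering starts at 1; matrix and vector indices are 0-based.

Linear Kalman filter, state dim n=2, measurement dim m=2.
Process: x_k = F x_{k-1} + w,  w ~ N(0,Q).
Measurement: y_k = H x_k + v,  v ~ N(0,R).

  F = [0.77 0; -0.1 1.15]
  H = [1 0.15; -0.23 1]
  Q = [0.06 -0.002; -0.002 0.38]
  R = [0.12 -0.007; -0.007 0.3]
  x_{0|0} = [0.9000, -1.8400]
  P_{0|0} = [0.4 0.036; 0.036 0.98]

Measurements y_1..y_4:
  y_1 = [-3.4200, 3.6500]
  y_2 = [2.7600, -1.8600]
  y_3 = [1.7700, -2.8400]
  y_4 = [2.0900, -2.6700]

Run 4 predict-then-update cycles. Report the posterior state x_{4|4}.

x_post = [1.5228, -1.9648]

step 1: x^-=[0.6930, -2.2060]  P^-=[0.2972 -0.0009; -0.0009 1.6718]  S=[0.4545 0.1745; 0.1745 1.9879]  K=[0.6902 -0.0954; 0.2346 0.8205]  nu=[-3.7821, 6.0154]  x^+=[-2.4914, 1.8420]  P^+=[0.0856 -0.0138; -0.0138 0.2413]
step 2: x^-=[-1.9184, 2.3674]  P^-=[0.1107 -0.0208; -0.0208 0.7032]  S=[0.2403 0.0529; 0.0529 1.0186]  K=[0.4631 -0.0695; 0.2016 0.6846]  nu=[4.3232, -4.6687]  x^+=[0.4081, 0.0430]  P^+=[0.0577 -0.0108; -0.0108 0.2015]
step 3: x^-=[0.3142, 0.0087]  P^-=[0.0942 -0.0160; -0.0160 0.6495]  S=[0.2240 0.0533; 0.0533 0.9619]  K=[0.4247 -0.0627; 0.2045 0.6678]  nu=[1.4545, -2.7764]  x^+=[1.1061, -1.5478]  P^+=[0.0528 -0.0096; -0.0096 0.1967]
step 4: x^-=[0.8517, -1.8906]  P^-=[0.0913 -0.0146; -0.0146 0.6429]  S=[0.2214 0.0543; 0.0543 0.9544]  K=[0.4176 -0.0611; 0.2063 0.6653]  nu=[1.5219, -0.5836]  x^+=[1.5228, -1.9648]  P^+=[0.0519 -0.0093; -0.0093 0.1960]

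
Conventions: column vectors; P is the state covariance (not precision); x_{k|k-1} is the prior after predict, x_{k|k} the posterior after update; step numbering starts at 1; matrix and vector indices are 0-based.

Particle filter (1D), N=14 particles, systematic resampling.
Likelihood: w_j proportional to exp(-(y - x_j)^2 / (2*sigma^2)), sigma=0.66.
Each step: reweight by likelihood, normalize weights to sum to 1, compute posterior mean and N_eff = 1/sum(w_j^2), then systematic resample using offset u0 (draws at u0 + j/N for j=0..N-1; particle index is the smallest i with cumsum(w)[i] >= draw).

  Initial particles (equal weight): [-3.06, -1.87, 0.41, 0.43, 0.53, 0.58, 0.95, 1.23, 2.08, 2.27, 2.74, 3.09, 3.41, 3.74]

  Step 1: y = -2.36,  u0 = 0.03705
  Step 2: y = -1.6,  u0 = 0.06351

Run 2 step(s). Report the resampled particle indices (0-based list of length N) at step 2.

step 1: w=[0.4286, 0.5711, 0.0001, 0.0001, 0.0001, 0.0000, 0.0000, 0.0000, 0.0000, 0.0000, 0.0000, 0.0000, 0.0000, 0.0000]  mean=-2.3794  Neff=1.9614  idx=[0, 0, 0, 0, 0, 0, 1, 1, 1, 1, 1, 1, 1, 1]
step 2: w=[0.0110, 0.0110, 0.0110, 0.0110, 0.0110, 0.0110, 0.1168, 0.1168, 0.1168, 0.1168, 0.1168, 0.1168, 0.1168, 0.1168]  mean=-1.9485  Neff=9.1089  idx=[5, 6, 7, 7, 8, 9, 9, 10, 10, 11, 12, 12, 13, 13]

resampled_idx = [5, 6, 7, 7, 8, 9, 9, 10, 10, 11, 12, 12, 13, 13]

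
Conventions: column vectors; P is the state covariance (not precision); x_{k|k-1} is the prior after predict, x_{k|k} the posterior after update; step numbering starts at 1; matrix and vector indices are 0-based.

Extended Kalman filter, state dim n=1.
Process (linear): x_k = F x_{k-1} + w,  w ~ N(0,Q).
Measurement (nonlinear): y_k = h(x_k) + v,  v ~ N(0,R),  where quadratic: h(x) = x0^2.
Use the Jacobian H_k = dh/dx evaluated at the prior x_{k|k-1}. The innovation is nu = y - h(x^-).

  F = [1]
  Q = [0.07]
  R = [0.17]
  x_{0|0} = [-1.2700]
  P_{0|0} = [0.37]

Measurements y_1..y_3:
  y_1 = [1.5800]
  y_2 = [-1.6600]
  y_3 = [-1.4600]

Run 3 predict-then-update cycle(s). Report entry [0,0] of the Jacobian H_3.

step 1: x^-=[-1.2700]  P^-=[0.4400]  H_jac=[-2.5400]  S=[3.0087]  K=[-0.3715]  nu=[-0.0329]  x^+=[-1.2578]  P^+=[0.0249]
step 2: x^-=[-1.2578]  P^-=[0.0949]  H_jac=[-2.5156]  S=[0.7703]  K=[-0.3098]  nu=[-3.2420]  x^+=[-0.2534]  P^+=[0.0209]
step 3: x^-=[-0.2534]  P^-=[0.0909]  H_jac=[-0.5069]  S=[0.1934]  K=[-0.2384]  nu=[-1.5242]  x^+=[0.1099]  P^+=[0.0799]

H_jac[0,0] = -0.5069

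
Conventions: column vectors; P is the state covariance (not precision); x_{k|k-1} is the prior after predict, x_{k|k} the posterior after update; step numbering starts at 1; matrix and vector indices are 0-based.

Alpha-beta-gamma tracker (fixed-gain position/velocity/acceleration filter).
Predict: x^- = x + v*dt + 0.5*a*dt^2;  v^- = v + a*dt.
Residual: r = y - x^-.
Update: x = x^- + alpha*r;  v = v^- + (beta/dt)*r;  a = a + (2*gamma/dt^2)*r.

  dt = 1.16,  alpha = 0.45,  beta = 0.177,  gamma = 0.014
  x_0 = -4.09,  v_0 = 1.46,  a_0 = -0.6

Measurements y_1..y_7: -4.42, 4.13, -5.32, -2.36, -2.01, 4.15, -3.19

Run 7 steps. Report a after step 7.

step 1: x_pred=-2.8001  r=-1.6199  x^+=-3.5290  v^+=0.5168  a^+=-0.6337
step 2: x_pred=-3.3559  r=7.4859  x^+=0.0128  v^+=0.9240  a^+=-0.4779
step 3: x_pred=0.7630  r=-6.0830  x^+=-1.9743  v^+=-0.5586  a^+=-0.6045
step 4: x_pred=-3.0291  r=0.6691  x^+=-2.7280  v^+=-1.1578  a^+=-0.5906
step 5: x_pred=-4.4684  r=2.4584  x^+=-3.3621  v^+=-1.4678  a^+=-0.5394
step 6: x_pred=-5.4276  r=9.5776  x^+=-1.1177  v^+=-0.6321  a^+=-0.3401
step 7: x_pred=-2.0798  r=-1.1102  x^+=-2.5794  v^+=-1.1961  a^+=-0.3632

a_post = -0.3632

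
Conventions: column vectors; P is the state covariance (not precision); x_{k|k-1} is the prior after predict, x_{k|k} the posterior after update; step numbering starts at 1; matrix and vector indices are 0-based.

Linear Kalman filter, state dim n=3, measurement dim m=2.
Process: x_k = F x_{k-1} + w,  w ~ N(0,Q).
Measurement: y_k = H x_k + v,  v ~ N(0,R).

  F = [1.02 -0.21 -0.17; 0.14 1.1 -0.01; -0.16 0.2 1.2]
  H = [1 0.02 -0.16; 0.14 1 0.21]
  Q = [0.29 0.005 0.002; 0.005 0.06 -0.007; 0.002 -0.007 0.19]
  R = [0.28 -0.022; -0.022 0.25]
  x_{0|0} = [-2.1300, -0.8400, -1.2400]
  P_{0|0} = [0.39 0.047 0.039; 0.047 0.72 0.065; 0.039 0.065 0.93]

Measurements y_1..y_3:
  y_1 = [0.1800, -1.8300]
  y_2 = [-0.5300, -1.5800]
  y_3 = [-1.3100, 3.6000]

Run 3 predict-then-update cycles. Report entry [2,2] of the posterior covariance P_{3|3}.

step 1: x^-=[-1.7854, -1.2098, -1.3152]  P^-=[0.7254 -0.0660 -0.2402; -0.0660 0.9519 0.2168; -0.2402 0.2168 1.5812]  S=[1.1191 -0.0996; -0.0996 1.3443]  K=[0.6849 0.0396; -0.0076 0.7345; -0.4054 0.3533]  nu=[1.7792, -0.0941]  x^+=[-0.5706, -1.2924, -2.0697]  P^+=[0.2037 -0.0493 0.0742; -0.0493 0.2254 -0.1654; 0.0742 -0.1654 1.2010]
step 2: x^-=[0.0412, -1.4809, -2.6509]  P^-=[0.5302 -0.0417 -0.1573; -0.0417 0.3251 -0.1745; -0.1573 -0.1745 1.8289]  S=[0.9069 -0.0469; -0.0469 0.5720]  K=[0.6140 0.0494; 0.0176 0.4956; -0.4851 0.2882]  nu=[-0.9658, 0.4518]  x^+=[-0.5294, -1.2739, -2.0522]  P^+=[0.1897 -0.0512 0.1118; -0.0512 0.1852 -0.2595; 0.1118 -0.2595 1.5549]
step 3: x^-=[0.0764, -1.4549, -2.6327]  P^-=[0.5051 -0.0198 -0.1520; -0.0198 0.2776 -0.3046; -0.1520 -0.3046 2.2771]  S=[0.8933 -0.0232; -0.0232 0.4955]  K=[0.5939 0.0661; 0.0497 0.4278; -0.5775 0.2804]  nu=[-1.7785, 5.5971]  x^+=[-0.6100, 0.8512, -0.0359]  P^+=[0.1897 -0.0542 0.1482; -0.0542 0.1857 -0.3438; 0.1482 -0.3438 1.9327]

P_post[2,2] = 1.9327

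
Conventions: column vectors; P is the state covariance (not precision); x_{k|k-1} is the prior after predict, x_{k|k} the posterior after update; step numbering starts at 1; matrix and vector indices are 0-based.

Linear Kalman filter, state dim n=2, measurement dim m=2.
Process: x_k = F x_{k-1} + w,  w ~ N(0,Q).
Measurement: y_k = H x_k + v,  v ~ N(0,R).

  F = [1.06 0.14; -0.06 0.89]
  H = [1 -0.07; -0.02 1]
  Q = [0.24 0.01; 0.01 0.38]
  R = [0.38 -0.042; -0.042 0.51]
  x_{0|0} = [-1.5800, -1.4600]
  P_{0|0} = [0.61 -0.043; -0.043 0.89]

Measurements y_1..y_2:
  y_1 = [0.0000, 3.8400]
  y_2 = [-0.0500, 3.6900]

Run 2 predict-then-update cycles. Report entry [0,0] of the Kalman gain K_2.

step 1: x^-=[-1.8792, -1.2046]  P^-=[0.9301 0.0419; 0.0419 1.0918]  S=[1.3096 -0.0951; -0.0951 1.6005]  K=[0.7121 0.0569; 0.0232 0.6830]  nu=[1.7949, 5.0070]  x^+=[-0.3164, 2.2569]  P^+=[0.2685 0.0045; 0.0045 0.3474]
step 2: x^-=[-0.0194, 2.0276]  P^-=[0.5498 0.0404; 0.0404 0.6557]  S=[0.9274 -0.0585; -0.0585 1.1643]  K=[0.5933 0.0550; 0.0296 0.5640]  nu=[0.1113, 1.6620]  x^+=[0.1381, 2.9682]  P^+=[0.2237 0.0076; 0.0076 0.2865]

K[0,0] = 0.5933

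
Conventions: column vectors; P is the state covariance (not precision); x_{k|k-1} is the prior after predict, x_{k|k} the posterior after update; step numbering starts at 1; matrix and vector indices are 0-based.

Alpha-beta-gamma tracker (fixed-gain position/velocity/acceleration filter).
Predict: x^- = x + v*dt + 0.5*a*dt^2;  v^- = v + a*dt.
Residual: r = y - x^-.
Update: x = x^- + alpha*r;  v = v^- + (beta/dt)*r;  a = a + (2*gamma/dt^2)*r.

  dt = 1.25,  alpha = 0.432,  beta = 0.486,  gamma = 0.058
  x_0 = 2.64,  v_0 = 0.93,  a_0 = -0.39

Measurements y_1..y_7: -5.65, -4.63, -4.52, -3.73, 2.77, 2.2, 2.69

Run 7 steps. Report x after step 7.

step 1: x_pred=3.4978  r=-9.1478  x^+=-0.4540  v^+=-3.1142  a^+=-1.0691
step 2: x_pred=-5.1820  r=0.5520  x^+=-4.9435  v^+=-4.2360  a^+=-1.0282
step 3: x_pred=-11.0417  r=6.5217  x^+=-8.2243  v^+=-2.9855  a^+=-0.5440
step 4: x_pred=-12.3812  r=8.6512  x^+=-8.6439  v^+=-0.3019  a^+=0.0983
step 5: x_pred=-8.9445  r=11.7145  x^+=-3.8838  v^+=4.3756  a^+=0.9680
step 6: x_pred=2.3419  r=-0.1419  x^+=2.2806  v^+=5.5304  a^+=0.9574
step 7: x_pred=9.9415  r=-7.2515  x^+=6.8089  v^+=3.9078  a^+=0.4191

x_post = 6.8089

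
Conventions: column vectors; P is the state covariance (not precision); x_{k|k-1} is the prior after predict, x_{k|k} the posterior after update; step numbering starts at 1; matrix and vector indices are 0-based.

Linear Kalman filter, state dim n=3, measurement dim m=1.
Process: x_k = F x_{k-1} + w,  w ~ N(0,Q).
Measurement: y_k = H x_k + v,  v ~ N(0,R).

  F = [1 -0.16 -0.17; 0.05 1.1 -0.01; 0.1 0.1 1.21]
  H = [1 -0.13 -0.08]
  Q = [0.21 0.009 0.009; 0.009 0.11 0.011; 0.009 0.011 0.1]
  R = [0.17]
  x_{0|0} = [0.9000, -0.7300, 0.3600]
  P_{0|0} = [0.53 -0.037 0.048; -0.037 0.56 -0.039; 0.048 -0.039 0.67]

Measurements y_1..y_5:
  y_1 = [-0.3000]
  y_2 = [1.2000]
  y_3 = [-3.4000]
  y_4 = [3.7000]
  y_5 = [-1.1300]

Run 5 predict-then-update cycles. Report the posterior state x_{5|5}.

x_post = [-0.1471, -0.5813, 1.3502]

step 1: x^-=[0.9556, -0.7616, 0.4526]  P^-=[0.7671 -0.0960 -0.0224; -0.0960 0.7857 0.0139; -0.0224 0.0139 1.0933]  S=[0.9862]  K=[0.7923; -0.2020; -0.1132]  nu=[-1.3184]  x^+=[-0.0890, -0.4953, 0.6019]  P^+=[0.1480 0.0619 0.0661; 0.0619 0.7455 -0.0087; 0.0661 -0.0087 1.0806]
step 2: x^-=[-0.1120, -0.5552, 0.6699]  P^-=[0.3656 -0.0450 -0.1246; -0.0450 1.0194 0.0802; -0.1246 0.0802 1.7062]  S=[0.5970]  K=[0.6388; -0.3081; -0.4547]  nu=[1.2935]  x^+=[0.7143, -0.9538, 0.0817]  P^+=[0.1219 0.0725 0.0489; 0.0725 0.9628 -0.0035; 0.0489 -0.0035 1.5828]
step 3: x^-=[0.8530, -1.0142, 0.0749]  P^-=[0.3623 -0.0727 -0.2547; -0.0727 1.2834 0.1050; -0.2547 0.1050 2.4406]  S=[0.6315]  K=[0.6210; -0.3927; -0.7341]  nu=[-4.3788]  x^+=[-1.8663, 0.7054, 3.2894]  P^+=[0.1188 0.0813 0.0332; 0.0813 1.1860 -0.0771; 0.0332 -0.0771 2.1003]
step 4: x^-=[-2.5384, 0.6497, 3.8641]  P^-=[0.3784 -0.0878 -0.3675; -0.0878 1.5562 0.0255; -0.3675 0.0255 3.1792]  S=[0.6772]  K=[0.6190; -0.4315; -0.9231]  nu=[6.6320]  x^+=[1.5669, -2.2117, -2.2579]  P^+=[0.1189 0.0930 0.0195; 0.0930 1.4301 -0.2442; 0.0195 -0.2442 2.6021]
step 5: x^-=[2.3046, -2.3319, -2.7966]  P^-=[0.3910 -0.0858 -0.4547; -0.0858 1.8566 -0.1756; -0.4547 -0.1756 3.8727]  S=[0.7086]  K=[0.6189; -0.4419; -1.0468]  nu=[-3.9615]  x^+=[-0.1471, -0.5813, 1.3502]  P^+=[0.1196 0.1080 0.0043; 0.1080 1.7182 -0.5033; 0.0043 -0.5033 3.0963]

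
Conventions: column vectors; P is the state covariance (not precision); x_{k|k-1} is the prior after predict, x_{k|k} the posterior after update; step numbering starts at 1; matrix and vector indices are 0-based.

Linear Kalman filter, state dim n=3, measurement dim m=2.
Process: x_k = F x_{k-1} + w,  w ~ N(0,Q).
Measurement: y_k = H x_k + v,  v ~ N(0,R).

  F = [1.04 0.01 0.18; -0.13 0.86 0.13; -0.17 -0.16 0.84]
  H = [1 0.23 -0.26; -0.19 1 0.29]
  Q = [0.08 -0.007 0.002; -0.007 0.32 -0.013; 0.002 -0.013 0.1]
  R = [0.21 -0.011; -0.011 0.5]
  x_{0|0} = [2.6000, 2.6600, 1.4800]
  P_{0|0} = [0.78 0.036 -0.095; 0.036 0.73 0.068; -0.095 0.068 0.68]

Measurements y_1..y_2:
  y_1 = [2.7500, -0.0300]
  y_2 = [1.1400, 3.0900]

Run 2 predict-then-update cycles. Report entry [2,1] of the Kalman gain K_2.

K[2,1] = 0.0592

step 1: x^-=[2.9970, 2.1420, 0.3756]  P^-=[0.9112 -0.0581 -0.1218; -0.0581 0.8949 0.0337; -0.1218 0.0337 0.6319]  S=[1.2438 -0.1294; -0.1294 1.5360]  K=[0.7357 -0.1116; 0.1753 0.6109; -0.2093 0.1387]  nu=[-0.6420, -1.7115]  x^+=[2.7157, 0.9839, 0.2727]  P^+=[0.1976 -0.0582 0.1098; -0.0582 0.3111 -0.0642; 0.1098 -0.0642 0.5403]
step 2: x^-=[2.8832, 0.5285, -0.3901]  P^-=[0.3510 -0.0681 0.1519; -0.0681 0.5575 -0.0446; 0.1519 -0.0446 0.4777]  S=[0.5178 0.0096; 0.0096 1.0936]  K=[0.5729 -0.0880; 0.1291 0.5087; 0.0325 0.0592]  nu=[-1.9662, 3.2224]  x^+=[1.4732, 1.9137, -0.2632]  P^+=[0.1735 -0.0601 0.1476; -0.0601 0.2647 -0.0799; 0.1476 -0.0799 0.4732]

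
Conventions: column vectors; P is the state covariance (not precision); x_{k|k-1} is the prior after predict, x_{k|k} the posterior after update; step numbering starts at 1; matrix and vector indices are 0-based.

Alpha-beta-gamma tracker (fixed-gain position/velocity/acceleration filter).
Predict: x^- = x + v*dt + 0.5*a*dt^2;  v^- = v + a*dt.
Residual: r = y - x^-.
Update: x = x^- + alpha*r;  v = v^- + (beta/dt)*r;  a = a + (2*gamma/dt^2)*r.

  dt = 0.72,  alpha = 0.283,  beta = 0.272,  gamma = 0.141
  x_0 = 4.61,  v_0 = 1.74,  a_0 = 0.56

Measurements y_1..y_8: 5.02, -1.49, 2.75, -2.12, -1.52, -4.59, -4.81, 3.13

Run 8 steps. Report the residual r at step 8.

resid = 11.4894

step 1: x_pred=6.0080  r=-0.9880  x^+=5.7284  v^+=1.7700  a^+=0.0226
step 2: x_pred=7.0086  r=-8.4986  x^+=4.6035  v^+=-1.4244  a^+=-4.6005
step 3: x_pred=2.3855  r=0.3645  x^+=2.4887  v^+=-4.5990  a^+=-4.4022
step 4: x_pred=-1.9637  r=-0.1563  x^+=-2.0079  v^+=-7.8277  a^+=-4.4873
step 5: x_pred=-8.8069  r=7.2869  x^+=-6.7447  v^+=-8.3056  a^+=-0.5233
step 6: x_pred=-12.8604  r=8.2704  x^+=-10.5199  v^+=-5.5580  a^+=3.9757
step 7: x_pred=-13.4912  r=8.6812  x^+=-11.0344  v^+=0.5840  a^+=8.6981
step 8: x_pred=-8.3594  r=11.4894  x^+=-5.1079  v^+=11.1871  a^+=14.9481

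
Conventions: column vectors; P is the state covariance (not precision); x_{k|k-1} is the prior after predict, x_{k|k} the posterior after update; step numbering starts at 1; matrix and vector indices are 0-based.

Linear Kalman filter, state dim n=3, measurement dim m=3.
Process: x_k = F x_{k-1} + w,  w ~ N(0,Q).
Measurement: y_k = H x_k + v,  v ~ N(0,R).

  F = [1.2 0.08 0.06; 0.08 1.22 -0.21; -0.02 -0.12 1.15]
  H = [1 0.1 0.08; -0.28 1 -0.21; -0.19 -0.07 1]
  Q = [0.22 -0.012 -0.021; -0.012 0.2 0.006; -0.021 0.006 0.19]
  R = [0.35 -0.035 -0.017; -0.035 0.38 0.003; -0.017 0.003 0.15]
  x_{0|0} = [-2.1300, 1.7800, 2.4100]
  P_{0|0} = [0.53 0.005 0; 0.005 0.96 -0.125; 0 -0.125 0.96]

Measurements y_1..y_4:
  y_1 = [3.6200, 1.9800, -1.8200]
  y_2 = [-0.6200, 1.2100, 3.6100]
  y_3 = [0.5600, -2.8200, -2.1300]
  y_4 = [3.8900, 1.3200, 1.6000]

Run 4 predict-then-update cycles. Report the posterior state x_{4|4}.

x_post = [2.3868, 1.1725, 1.2828]

step 1: x^-=[-2.2690, 1.4951, 2.6005]  P^-=[0.9926 0.1208 0.0120; 0.1208 1.7396 -0.5459; 0.0120 -0.5459 1.5082]  S=[1.3869 -0.0819 -0.1476; -0.0819 2.4270 -0.9601; -0.1476 -0.9601 1.7776]  K=[0.7114 -0.0758 -0.0860; 0.2324 0.7781 0.0510; 0.1495 -0.0041 0.8788]  nu=[5.5314, 0.3957, -4.7470]  x^+=[2.0443, 2.8462, -0.7457]  P^+=[0.2491 0.0208 0.0236; 0.0208 0.3000 0.0310; 0.0236 0.0310 0.1359]
step 2: x^-=[2.6361, 3.7925, -1.2400]  P^-=[0.5889 0.0659 0.0116; 0.0659 0.6415 -0.0253; 0.0116 -0.0253 0.3646]  S=[0.9623 -0.0820 -0.1010; -0.0820 1.0589 -0.1269; -0.1010 -0.1269 0.5399]  K=[0.6046 -0.0604 -0.0953; 0.1878 0.6110 0.0254; 0.1119 -0.0075 0.6937]  nu=[-3.5362, -2.1048, 5.6163]  x^+=[0.0898, 1.9852, 2.2761]  P^+=[0.2122 0.0186 0.0169; 0.0186 0.2356 0.0225; 0.0169 0.0225 0.1069]
step 3: x^-=[0.4032, 1.9511, 2.3775]  P^-=[0.5336 0.0544 0.0015; 0.0544 0.5483 -0.0216; 0.0015 -0.0216 0.3280]  S=[0.9019 -0.0838 -0.1014; -0.0838 0.9634 -0.1074; -0.1014 -0.1074 0.5038]  K=[0.5808 -0.0597 -0.1017; 0.1747 0.5753 0.0183; 0.1029 -0.0105 0.6719]  nu=[-0.2285, -4.1590, -4.2944]  x^+=[0.9557, -0.5598, -0.4878]  P^+=[0.2042 0.0169 0.0147; 0.0169 0.2215 0.0202; 0.0147 0.0202 0.1032]
step 4: x^-=[1.0728, -0.5041, -0.5129]  P^-=[0.5214 0.0503 -0.0014; 0.0503 0.5280 -0.0220; -0.0014 -0.0220 0.3236]  S=[0.8883 -0.0857 -0.1018; -0.0857 0.9441 -0.1047; -0.1018 -0.1047 0.5000]  K=[0.5749 -0.0603 -0.1036; 0.1707 0.5666 0.0164; 0.1007 -0.0115 0.6689]  nu=[2.9087, 2.0168, 2.2814]  x^+=[2.3868, 1.1725, 1.2828]  P^+=[0.2023 0.0162 0.0141; 0.0162 0.2180 0.0196; 0.0141 0.0196 0.1026]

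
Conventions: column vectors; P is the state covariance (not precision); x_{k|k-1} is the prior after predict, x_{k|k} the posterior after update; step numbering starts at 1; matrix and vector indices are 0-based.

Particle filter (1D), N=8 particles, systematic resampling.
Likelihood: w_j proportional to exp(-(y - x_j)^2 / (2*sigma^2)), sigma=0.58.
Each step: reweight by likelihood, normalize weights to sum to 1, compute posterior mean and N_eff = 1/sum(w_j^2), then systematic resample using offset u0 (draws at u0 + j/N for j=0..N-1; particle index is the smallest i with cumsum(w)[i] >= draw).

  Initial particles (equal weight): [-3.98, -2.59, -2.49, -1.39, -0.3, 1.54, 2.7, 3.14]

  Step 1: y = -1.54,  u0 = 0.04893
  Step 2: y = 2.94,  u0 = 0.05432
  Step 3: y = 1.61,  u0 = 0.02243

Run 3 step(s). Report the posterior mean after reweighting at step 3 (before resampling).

step 1: w=[0.0001, 0.1274, 0.1715, 0.6343, 0.0667, 0.0000, 0.0000, 0.0000]  mean=-1.6590  Neff=2.2103  idx=[1, 2, 2, 3, 3, 3, 3, 3]
step 2: w=[0.0000, 0.0000, 0.0000, 0.2000, 0.2000, 0.2000, 0.2000, 0.2000]  mean=-1.3900  Neff=5.0000  idx=[3, 3, 4, 5, 5, 6, 7, 7]
step 3: w=[0.1250, 0.1250, 0.1250, 0.1250, 0.1250, 0.1250, 0.1250, 0.1250]  mean=-1.3900  Neff=8.0000  idx=[0, 1, 2, 3, 4, 5, 6, 7]

post_mean = -1.3900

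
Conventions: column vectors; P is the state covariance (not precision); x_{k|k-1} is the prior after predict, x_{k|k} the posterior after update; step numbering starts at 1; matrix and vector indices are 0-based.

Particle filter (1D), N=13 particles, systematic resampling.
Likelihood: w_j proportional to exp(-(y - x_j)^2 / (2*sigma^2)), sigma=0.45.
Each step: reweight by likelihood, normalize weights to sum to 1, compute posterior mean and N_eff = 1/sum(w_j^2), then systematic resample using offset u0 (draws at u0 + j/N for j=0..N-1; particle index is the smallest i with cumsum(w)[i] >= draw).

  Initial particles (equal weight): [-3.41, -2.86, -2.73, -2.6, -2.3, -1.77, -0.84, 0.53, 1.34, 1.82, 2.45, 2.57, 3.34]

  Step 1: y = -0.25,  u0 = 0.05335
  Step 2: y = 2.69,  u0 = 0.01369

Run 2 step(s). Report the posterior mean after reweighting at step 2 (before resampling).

post_mean = 0.5300

step 1: w=[0.0000, 0.0000, 0.0000, 0.0000, 0.0000, 0.0051, 0.6500, 0.3418, 0.0030, 0.0000, 0.0000, 0.0000, 0.0000]  mean=-0.3699  Neff=1.8540  idx=[6, 6, 6, 6, 6, 6, 6, 6, 7, 7, 7, 7, 7]
step 2: w=[0.0000, 0.0000, 0.0000, 0.0000, 0.0000, 0.0000, 0.0000, 0.0000, 0.2000, 0.2000, 0.2000, 0.2000, 0.2000]  mean=0.5300  Neff=5.0000  idx=[8, 8, 8, 9, 9, 9, 10, 10, 11, 11, 11, 12, 12]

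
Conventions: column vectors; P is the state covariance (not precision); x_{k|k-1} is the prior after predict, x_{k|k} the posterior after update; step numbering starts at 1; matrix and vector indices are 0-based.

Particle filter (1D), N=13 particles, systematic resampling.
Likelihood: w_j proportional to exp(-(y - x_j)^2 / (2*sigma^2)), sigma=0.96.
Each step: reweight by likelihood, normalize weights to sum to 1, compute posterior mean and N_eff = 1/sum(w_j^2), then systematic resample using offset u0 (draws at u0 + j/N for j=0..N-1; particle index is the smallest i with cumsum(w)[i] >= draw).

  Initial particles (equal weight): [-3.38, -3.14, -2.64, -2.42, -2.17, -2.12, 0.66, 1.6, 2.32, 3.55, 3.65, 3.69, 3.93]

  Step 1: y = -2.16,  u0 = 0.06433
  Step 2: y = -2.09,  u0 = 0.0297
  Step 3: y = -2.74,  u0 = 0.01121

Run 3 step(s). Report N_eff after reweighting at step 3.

step 1: w=[0.0910, 0.1212, 0.1801, 0.1968, 0.2041, 0.2039, 0.0027, 0.0001, 0.0000, 0.0000, 0.0000, 0.0000, 0.0000]  mean=-2.5133  Neff=5.6371  idx=[0, 1, 2, 2, 2, 3, 3, 4, 4, 4, 5, 5, 5]
step 2: w=[0.0356, 0.0483, 0.0746, 0.0746, 0.0746, 0.0829, 0.0829, 0.0876, 0.0876, 0.0876, 0.0879, 0.0879, 0.0879]  mean=-2.3935  Neff=12.4636  idx=[0, 2, 3, 4, 5, 6, 7, 8, 8, 9, 10, 11, 12]
step 3: w=[0.0698, 0.0867, 0.0867, 0.0867, 0.0825, 0.0825, 0.0731, 0.0731, 0.0731, 0.0731, 0.0708, 0.0708, 0.0708]  mean=-2.4075  Neff=12.9040  idx=[0, 1, 2, 2, 3, 4, 5, 6, 7, 8, 9, 10, 12]

N_eff = 12.9040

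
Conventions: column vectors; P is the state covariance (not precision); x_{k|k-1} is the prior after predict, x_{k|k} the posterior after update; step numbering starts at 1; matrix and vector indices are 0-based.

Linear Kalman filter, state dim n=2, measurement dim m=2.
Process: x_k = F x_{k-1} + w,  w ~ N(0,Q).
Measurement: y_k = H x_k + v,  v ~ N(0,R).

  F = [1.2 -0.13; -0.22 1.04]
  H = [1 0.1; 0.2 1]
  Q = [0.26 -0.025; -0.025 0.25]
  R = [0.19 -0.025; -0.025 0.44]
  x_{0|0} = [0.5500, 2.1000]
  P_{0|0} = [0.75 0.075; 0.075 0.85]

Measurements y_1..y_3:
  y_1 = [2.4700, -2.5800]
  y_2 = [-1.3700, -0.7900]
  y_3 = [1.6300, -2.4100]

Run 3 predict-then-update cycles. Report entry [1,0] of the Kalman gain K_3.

K[1,0] = -0.1511

step 1: x^-=[0.3870, 2.0630]  P^-=[1.3310 -0.2422; -0.2422 1.1713]  S=[1.4842 0.1113; 0.1113 1.5677]  K=[0.8840 -0.0474; -0.1387 0.7261]  nu=[1.8767, -4.7204]  x^+=[2.2699, -1.6249]  P^+=[0.1770 -0.0784; -0.0784 0.3386]
step 2: x^-=[2.9351, -2.1892]  P^-=[0.5450 -0.2176; -0.2176 0.6607]  S=[0.6981 -0.0718; -0.0718 1.0355]  K=[0.7441 -0.0532; -0.1568 0.5852]  nu=[-4.0862, 0.8122]  x^+=[-0.1485, -1.0733]  P^+=[0.1499 -0.0720; -0.0720 0.2758]
step 3: x^-=[-0.0387, -1.0836]  P^-=[0.5030 -0.1938; -0.1938 0.5885]  S=[0.6601 -0.0632; -0.0632 0.9711]  K=[0.7280 -0.0486; -0.1511 0.5563]  nu=[1.7770, -1.3187]  x^+=[1.3190, -2.0857]  P^+=[0.1464 -0.0689; -0.0689 0.2623]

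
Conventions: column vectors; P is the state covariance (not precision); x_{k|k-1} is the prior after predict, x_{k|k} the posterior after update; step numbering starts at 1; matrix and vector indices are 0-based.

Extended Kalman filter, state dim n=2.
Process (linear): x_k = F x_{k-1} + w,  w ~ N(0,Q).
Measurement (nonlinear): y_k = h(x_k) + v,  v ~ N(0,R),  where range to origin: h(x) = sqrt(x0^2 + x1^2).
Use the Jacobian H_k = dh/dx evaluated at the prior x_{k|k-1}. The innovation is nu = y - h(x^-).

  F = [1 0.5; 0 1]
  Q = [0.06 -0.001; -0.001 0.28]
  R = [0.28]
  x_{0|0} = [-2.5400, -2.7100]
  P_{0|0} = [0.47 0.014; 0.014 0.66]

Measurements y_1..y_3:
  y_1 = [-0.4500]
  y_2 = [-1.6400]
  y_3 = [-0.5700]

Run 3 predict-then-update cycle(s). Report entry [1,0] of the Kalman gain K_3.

step 1: x^-=[-3.8950, -2.7100]  P^-=[0.7090 0.3430; 0.3430 0.9400]  H_jac=[-0.8209 -0.5711]  S=[1.3860]  K=[-0.5613; -0.5905]  nu=[-5.1950]  x^+=[-0.9792, 0.3577]  P^+=[0.2724 -0.1163; -0.1163 0.4567]
step 2: x^-=[-0.8004, 0.3577]  P^-=[0.3302 0.1110; 0.1110 0.7367]  H_jac=[-0.9130 0.4080]  S=[0.5952]  K=[-0.4305; 0.3347]  nu=[-2.5167]  x^+=[0.2829, -0.4847]  P^+=[0.2199 0.1968; 0.1968 0.6700]
step 3: x^-=[0.0406, -0.4847]  P^-=[0.6442 0.5308; 0.5308 0.9500]  H_jac=[0.0834 -0.9965]  S=[1.1397]  K=[-0.4170; -0.7919]  nu=[-1.0564]  x^+=[0.4811, 0.3518]  P^+=[0.4461 0.1545; 0.1545 0.2354]

K[1,0] = -0.7919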